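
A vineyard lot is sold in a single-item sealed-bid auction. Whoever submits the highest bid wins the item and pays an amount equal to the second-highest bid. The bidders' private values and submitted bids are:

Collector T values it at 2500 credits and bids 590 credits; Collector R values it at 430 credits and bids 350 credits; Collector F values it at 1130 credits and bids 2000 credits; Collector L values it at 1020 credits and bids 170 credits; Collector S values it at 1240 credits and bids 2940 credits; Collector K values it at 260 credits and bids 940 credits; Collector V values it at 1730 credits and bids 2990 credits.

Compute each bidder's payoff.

Sorted high to low: Collector V 2990 credits; Collector S 2940 credits; Collector F 2000 credits; Collector K 940 credits; Collector T 590 credits; Collector R 350 credits; Collector L 170 credits.
Collector V has the top bid and wins; the price is the second-highest bid, 2940 credits.
Collector V's payoff = 1730 credits − 2940 credits = -1210 credits. All other bidders lose, so their payoff is 0.

Payoffs: Collector T 0 credits, Collector R 0 credits, Collector F 0 credits, Collector L 0 credits, Collector S 0 credits, Collector K 0 credits, Collector V -1210 credits.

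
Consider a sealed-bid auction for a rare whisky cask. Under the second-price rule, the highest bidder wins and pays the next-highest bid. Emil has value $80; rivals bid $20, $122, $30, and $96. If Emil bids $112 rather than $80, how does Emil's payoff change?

The highest competing bid is $122.
Bidding truthfully at $80: the top bid is $122 (a rival), so Emil loses. Payoff = $0.
Bidding $112: the top bid is $122 (a rival), so Emil loses. Payoff = $0.
Change = $0 − $0 = $0.

Change in payoff: $0.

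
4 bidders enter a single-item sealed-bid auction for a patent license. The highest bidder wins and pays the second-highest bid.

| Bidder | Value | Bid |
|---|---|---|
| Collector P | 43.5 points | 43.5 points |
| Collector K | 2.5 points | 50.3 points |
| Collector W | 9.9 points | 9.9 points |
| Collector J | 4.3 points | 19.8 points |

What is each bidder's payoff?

Payoffs: Collector P 0.0 points, Collector K -41.0 points, Collector W 0.0 points, Collector J 0.0 points.

Sorted high to low: Collector K 50.3 points > Collector P 43.5 points > Collector J 19.8 points > Collector W 9.9 points.
Collector K has the top bid and wins; the price is the second-highest bid, 43.5 points.
Collector K's payoff = 2.5 points − 43.5 points = -41.0 points. All other bidders lose, so their payoff is 0.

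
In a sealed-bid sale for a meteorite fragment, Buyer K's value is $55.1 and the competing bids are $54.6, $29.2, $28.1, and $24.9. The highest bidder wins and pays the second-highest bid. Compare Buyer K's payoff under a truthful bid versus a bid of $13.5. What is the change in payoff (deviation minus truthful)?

The highest competing bid is $54.6.
Bidding truthfully at $55.1: Buyer K has the top bid, wins, and pays the second-highest bid $54.6. Payoff = $55.1 − $54.6 = $0.5.
Bidding $13.5: the top bid is $54.6 (a rival), so Buyer K loses. Payoff = $0.0.
Change = $0.0 − $0.5 = -$0.5.

Payoff change: -$0.5.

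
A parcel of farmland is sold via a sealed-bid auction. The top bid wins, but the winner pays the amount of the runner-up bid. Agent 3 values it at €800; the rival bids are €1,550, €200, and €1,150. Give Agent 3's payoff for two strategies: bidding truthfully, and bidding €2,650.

The highest competing bid is €1,550.
Bidding truthfully at €800: the top bid is €1,550 (a rival), so Agent 3 loses. Payoff = €0.
Bidding €2,650: Agent 3 has the top bid, wins, and pays the second-highest bid €1,550. Payoff = €800 − €1,550 = -€750.
Deviating from a truthful bid can only lose payoff in a second-price auction — never gain.

Truthful: €0; alternative: -€750.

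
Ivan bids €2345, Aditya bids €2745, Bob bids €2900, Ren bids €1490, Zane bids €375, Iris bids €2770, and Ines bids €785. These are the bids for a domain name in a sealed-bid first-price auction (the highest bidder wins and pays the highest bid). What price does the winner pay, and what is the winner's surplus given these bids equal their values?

The winner pays €2900 for a surplus of €0.

Ranking the bids: Bob €2900 > Iris €2770 > Aditya €2745 > Ivan €2345 > Ren €1490 > Ines €785 > Zane €375.
Bob is the highest bidder, so Bob wins.
Under the first-price rule, the price is the highest bid: €2900.
Surplus = €2900 − €2900 = €0.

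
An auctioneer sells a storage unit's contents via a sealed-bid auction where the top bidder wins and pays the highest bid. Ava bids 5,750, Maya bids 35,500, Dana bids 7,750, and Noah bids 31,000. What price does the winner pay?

Ranking the bids: Maya 35,500; Noah 31,000; Dana 7,750; Ava 5,750.
Maya is the highest bidder, so Maya wins.
Under the first-price rule, the price is the highest bid: 35,500.

Price paid: 35,500.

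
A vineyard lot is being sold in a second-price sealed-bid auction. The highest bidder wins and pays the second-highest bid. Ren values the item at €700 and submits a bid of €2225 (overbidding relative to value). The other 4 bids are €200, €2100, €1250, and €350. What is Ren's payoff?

Highest competing bid: €2100.
Ren's bid €2225 is the highest overall, so Ren wins and pays the second-highest bid, €2100.
Payoff = value − price = €700 − €2100 = -€1400.

Ren's payoff: -€1400.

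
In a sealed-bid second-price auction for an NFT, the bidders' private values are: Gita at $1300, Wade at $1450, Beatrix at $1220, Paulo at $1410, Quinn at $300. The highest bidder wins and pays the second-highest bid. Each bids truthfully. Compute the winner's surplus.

Bids in descending order: Wade $1450; Paulo $1410; Gita $1300; Beatrix $1220; Quinn $300.
Wade wins with the top bid and pays the second-highest, $1410.
Surplus = $1450 − $1410 = $40.

$40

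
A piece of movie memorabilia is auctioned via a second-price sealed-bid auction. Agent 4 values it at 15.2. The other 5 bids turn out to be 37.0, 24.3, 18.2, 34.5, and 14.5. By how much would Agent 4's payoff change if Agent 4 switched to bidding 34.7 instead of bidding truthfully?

Change in payoff: 0.0.

The highest competing bid is 37.0.
Bidding truthfully at 15.2: the top bid is 37.0 (a rival), so Agent 4 loses. Payoff = 0.0.
Bidding 34.7: the top bid is 37.0 (a rival), so Agent 4 loses. Payoff = 0.0.
Change = 0.0 − 0.0 = 0.0.
The bid only affects whether you win, not the price — here both bids land on the same side of the top rival bid, so the deviation is payoff-neutral.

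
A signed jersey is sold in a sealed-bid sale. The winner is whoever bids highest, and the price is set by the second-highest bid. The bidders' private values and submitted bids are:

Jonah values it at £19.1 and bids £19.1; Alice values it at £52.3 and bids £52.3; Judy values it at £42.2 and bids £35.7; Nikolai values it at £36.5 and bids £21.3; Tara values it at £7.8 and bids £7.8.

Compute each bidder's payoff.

Bids in descending order: Alice £52.3 > Judy £35.7 > Nikolai £21.3 > Jonah £19.1 > Tara £7.8.
Alice has the top bid and wins; the price is the second-highest bid, £35.7.
Alice's payoff = £52.3 − £35.7 = £16.6. All other bidders lose, so their payoff is 0.

Jonah £0.0, Alice £16.6, Judy £0.0, Nikolai £0.0, Tara £0.0.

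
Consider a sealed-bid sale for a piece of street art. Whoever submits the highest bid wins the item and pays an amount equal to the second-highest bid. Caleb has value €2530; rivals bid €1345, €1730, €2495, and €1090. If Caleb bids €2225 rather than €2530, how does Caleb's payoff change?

Payoff change: -€35.

The highest competing bid is €2495.
Bidding truthfully at €2530: Caleb has the top bid, wins, and pays the second-highest bid €2495. Payoff = €2530 − €2495 = €35.
Bidding €2225: the top bid is €2495 (a rival), so Caleb loses. Payoff = €0.
Change = €0 − €35 = -€35.
Deviating from a truthful bid can only lose payoff in a second-price auction — never gain.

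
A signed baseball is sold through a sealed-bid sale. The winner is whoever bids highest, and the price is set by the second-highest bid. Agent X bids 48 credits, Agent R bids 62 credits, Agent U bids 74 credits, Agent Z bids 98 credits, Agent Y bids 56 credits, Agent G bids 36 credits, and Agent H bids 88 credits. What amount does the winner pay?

The winner pays 88 credits.

Sorted high to low: Agent Z 98 credits > Agent H 88 credits > Agent U 74 credits > Agent R 62 credits > Agent Y 56 credits > Agent X 48 credits > Agent G 36 credits.
Agent Z has the highest bid, so Agent Z wins.
The second-highest bid is 88 credits, so that is what Agent Z pays.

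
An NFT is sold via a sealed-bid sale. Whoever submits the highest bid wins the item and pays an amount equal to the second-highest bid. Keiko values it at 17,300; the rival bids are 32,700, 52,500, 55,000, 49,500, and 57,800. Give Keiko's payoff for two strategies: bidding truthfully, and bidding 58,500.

The highest competing bid is 57,800.
Bidding truthfully at 17,300: the top bid is 57,800 (a rival), so Keiko loses. Payoff = 0.
Bidding 58,500: Keiko has the top bid, wins, and pays the second-highest bid 57,800. Payoff = 17,300 − 57,800 = -40,500.
Deviating from a truthful bid can only lose payoff in a second-price auction — never gain.

(a) 0  (b) -40,500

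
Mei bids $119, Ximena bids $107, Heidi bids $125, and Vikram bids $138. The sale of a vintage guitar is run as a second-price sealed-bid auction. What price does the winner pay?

Bids in descending order: Vikram $138, then Heidi $125, then Mei $119, then Ximena $107.
Vikram has the highest bid, so Vikram wins.
The second-highest bid is $125, so that is what Vikram pays.

$125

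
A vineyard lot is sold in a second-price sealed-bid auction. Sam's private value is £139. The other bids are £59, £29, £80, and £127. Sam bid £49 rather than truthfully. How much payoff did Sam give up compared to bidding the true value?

The highest competing bid is £127.
Bidding truthfully at £139: Sam has the top bid, wins, and pays the second-highest bid £127. Payoff = £139 − £127 = £12.
Bidding £49: the top bid is £127 (a rival), so Sam loses. Payoff = £0.
Regret = truthful payoff − actual payoff = £12 − £0 = £12.
Deviating from a truthful bid can only lose payoff in a second-price auction — never gain.

Payoff forgone: £12.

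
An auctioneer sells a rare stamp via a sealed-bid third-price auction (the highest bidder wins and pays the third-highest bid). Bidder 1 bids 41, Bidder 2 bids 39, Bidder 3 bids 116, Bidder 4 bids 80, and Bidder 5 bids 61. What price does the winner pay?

Ordered from highest: Bidder 3 116, then Bidder 4 80, then Bidder 5 61, then Bidder 1 41, then Bidder 2 39.
Bidder 3 is the highest bidder, so Bidder 3 wins.
Under the third-price rule, the price is the third-highest bid: 61.

Price paid: 61.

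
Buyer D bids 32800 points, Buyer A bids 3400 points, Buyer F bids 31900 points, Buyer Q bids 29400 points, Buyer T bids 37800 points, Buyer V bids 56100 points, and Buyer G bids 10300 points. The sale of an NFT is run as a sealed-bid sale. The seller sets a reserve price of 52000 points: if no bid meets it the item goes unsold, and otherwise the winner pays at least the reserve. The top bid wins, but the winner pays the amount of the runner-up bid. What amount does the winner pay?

Ranking the bids: Buyer V 56100 points > Buyer T 37800 points > Buyer D 32800 points > Buyer F 31900 points > Buyer Q 29400 points > Buyer G 10300 points > Buyer A 3400 points.
Buyer V has the highest bid, so Buyer V wins.
The second-highest bid is 37800 points, but the reserve 52000 points is higher, so the price is the reserve.

The winner pays 52000 points.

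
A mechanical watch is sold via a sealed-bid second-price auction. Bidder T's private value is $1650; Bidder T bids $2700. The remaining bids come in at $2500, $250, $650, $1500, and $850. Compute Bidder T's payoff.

Highest competing bid: $2500.
Bidder T's bid $2700 is the highest overall, so Bidder T wins and pays the second-highest bid, $2500.
Payoff = value − price = $1650 − $2500 = -$850.

Bidder T's payoff: -$850.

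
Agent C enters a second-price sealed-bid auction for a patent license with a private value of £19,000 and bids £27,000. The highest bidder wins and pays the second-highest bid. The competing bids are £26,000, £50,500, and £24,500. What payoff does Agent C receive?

Highest competing bid: £50,500.
Agent C's bid £27,000 is not the highest, so Agent C loses, pays nothing, and earns zero payoff.

£0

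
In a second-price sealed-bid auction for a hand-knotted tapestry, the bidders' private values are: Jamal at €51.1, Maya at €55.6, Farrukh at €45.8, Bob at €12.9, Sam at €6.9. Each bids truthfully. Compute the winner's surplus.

Sorted high to low: Maya €55.6; Jamal €51.1; Farrukh €45.8; Bob €12.9; Sam €6.9.
Maya wins with the top bid and pays the second-highest, €51.1.
Surplus = €55.6 − €51.1 = €4.5.

Winner's surplus: €4.5.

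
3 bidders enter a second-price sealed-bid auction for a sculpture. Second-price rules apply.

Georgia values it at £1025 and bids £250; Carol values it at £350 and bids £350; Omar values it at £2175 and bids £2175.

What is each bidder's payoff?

Sorted high to low: Omar £2175; Carol £350; Georgia £250.
Omar has the top bid and wins; the price is the second-highest bid, £350.
Omar's payoff = £2175 − £350 = £1825. All other bidders lose, so their payoff is 0.

Georgia £0, Carol £0, Omar £1825.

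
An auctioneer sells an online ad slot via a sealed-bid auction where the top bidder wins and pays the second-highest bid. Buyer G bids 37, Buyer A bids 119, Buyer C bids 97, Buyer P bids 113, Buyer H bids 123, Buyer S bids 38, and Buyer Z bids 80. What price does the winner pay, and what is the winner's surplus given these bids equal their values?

Price 119; surplus 4.

Ranking the bids: Buyer H 123; Buyer A 119; Buyer P 113; Buyer C 97; Buyer Z 80; Buyer S 38; Buyer G 37.
Buyer H is the highest bidder, so Buyer H wins.
Under the second-price rule, the price is the second-highest bid: 119.
Surplus = 123 − 119 = 4.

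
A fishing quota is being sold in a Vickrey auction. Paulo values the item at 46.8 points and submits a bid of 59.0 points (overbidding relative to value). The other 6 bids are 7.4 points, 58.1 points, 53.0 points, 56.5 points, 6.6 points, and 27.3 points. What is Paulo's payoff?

Highest competing bid: 58.1 points.
Paulo's bid 59.0 points is the highest overall, so Paulo wins and pays the second-highest bid, 58.1 points.
Payoff = value − price = 46.8 points − 58.1 points = -11.3 points.
Overbidding won the item at a price above value — truthful bidding would have avoided this loss.

Paulo's payoff: -11.3 points.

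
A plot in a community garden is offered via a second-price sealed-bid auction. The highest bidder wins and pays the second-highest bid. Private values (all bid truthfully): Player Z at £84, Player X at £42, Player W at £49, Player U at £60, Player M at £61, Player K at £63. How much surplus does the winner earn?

Ranking the bids: Player Z £84, then Player K £63, then Player M £61, then Player U £60, then Player W £49, then Player X £42.
Player Z wins with the top bid and pays the second-highest, £63.
Surplus = £84 − £63 = £21.

Surplus = £21.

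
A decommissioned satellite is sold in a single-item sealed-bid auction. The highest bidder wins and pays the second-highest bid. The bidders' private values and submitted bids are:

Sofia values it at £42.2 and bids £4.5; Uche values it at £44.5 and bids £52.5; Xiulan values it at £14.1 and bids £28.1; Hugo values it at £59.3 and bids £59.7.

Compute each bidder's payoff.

Ranking the bids: Hugo £59.7 > Uche £52.5 > Xiulan £28.1 > Sofia £4.5.
Hugo has the top bid and wins; the price is the second-highest bid, £52.5.
Hugo's payoff = £59.3 − £52.5 = £6.8. All other bidders lose, so their payoff is 0.

Payoffs: Sofia £0.0, Uche £0.0, Xiulan £0.0, Hugo £6.8.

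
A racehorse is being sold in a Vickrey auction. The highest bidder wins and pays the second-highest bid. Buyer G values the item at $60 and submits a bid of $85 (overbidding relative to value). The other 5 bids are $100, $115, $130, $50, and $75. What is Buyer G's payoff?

Buyer G's payoff: $0.

Highest competing bid: $130.
Buyer G's bid $85 is not the highest, so Buyer G loses, pays nothing, and earns zero payoff.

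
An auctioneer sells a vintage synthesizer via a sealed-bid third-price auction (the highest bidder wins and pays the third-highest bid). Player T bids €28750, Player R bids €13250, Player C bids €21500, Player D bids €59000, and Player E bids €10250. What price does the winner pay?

The winner pays €21500.

Sorted high to low: Player D €59000 > Player T €28750 > Player C €21500 > Player R €13250 > Player E €10250.
Player D is the highest bidder, so Player D wins.
Under the third-price rule, the price is the third-highest bid: €21500.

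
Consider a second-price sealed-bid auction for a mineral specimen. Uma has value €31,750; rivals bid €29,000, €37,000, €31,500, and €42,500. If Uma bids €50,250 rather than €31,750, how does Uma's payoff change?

-€10,750

The highest competing bid is €42,500.
Bidding truthfully at €31,750: the top bid is €42,500 (a rival), so Uma loses. Payoff = €0.
Bidding €50,250: Uma has the top bid, wins, and pays the second-highest bid €42,500. Payoff = €31,750 − €42,500 = -€10,750.
Change = -€10,750 − €0 = -€10,750.
Deviating from a truthful bid can only lose payoff in a second-price auction — never gain.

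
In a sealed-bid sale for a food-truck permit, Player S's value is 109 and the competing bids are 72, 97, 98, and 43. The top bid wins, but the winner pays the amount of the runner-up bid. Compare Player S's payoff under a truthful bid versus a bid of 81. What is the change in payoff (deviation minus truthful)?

The highest competing bid is 98.
Bidding truthfully at 109: Player S has the top bid, wins, and pays the second-highest bid 98. Payoff = 109 − 98 = 11.
Bidding 81: the top bid is 98 (a rival), so Player S loses. Payoff = 0.
Change = 0 − 11 = -11.

Change in payoff: -11.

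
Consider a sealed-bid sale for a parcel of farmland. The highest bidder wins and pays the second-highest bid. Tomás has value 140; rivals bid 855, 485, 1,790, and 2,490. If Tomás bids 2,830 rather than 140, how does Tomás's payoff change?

-2,350

The highest competing bid is 2,490.
Bidding truthfully at 140: the top bid is 2,490 (a rival), so Tomás loses. Payoff = 0.
Bidding 2,830: Tomás has the top bid, wins, and pays the second-highest bid 2,490. Payoff = 140 − 2,490 = -2,350.
Change = -2,350 − 0 = -2,350.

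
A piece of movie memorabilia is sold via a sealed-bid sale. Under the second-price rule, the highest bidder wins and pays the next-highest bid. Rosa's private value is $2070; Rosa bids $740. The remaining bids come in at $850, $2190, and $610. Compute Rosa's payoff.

$0

Highest competing bid: $2190.
Rosa's bid $740 is not the highest, so Rosa loses, pays nothing, and earns zero payoff.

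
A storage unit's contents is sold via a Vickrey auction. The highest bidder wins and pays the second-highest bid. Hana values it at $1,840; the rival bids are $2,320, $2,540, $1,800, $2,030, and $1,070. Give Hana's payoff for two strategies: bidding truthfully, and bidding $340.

The highest competing bid is $2,540.
Bidding truthfully at $1,840: the top bid is $2,540 (a rival), so Hana loses. Payoff = $0.
Bidding $340: the top bid is $2,540 (a rival), so Hana loses. Payoff = $0.

(a) $0  (b) $0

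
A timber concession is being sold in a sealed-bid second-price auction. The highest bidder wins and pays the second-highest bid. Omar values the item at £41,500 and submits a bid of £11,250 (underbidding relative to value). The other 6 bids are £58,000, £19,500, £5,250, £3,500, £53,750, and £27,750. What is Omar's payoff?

Highest competing bid: £58,000.
Omar's bid £11,250 is not the highest, so Omar loses, pays nothing, and earns zero payoff.

Payoff = £0.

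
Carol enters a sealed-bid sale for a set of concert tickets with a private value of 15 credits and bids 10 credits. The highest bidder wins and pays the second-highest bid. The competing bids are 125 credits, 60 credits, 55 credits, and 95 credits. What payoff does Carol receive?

0 credits

Highest competing bid: 125 credits.
Carol's bid 10 credits is not the highest, so Carol loses, pays nothing, and earns zero payoff.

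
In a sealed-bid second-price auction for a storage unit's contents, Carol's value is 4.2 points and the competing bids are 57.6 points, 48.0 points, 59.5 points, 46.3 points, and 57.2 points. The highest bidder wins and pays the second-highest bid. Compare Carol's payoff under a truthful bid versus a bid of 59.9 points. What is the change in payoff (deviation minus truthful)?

The highest competing bid is 59.5 points.
Bidding truthfully at 4.2 points: the top bid is 59.5 points (a rival), so Carol loses. Payoff = 0.0 points.
Bidding 59.9 points: Carol has the top bid, wins, and pays the second-highest bid 59.5 points. Payoff = 4.2 points − 59.5 points = -55.3 points.
Change = -55.3 points − 0.0 points = -55.3 points.
Deviating from a truthful bid can only lose payoff in a second-price auction — never gain.

Change in payoff: -55.3 points.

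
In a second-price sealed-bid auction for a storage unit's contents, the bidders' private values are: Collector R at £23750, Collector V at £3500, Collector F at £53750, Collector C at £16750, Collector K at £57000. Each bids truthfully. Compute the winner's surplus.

Sorted high to low: Collector K £57000, then Collector F £53750, then Collector R £23750, then Collector C £16750, then Collector V £3500.
Collector K wins with the top bid and pays the second-highest, £53750.
Surplus = £57000 − £53750 = £3250.

£3250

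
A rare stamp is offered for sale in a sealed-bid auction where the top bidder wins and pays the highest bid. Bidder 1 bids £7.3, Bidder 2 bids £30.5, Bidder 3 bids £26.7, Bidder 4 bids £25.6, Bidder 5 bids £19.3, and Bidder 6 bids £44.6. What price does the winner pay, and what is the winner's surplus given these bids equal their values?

The winner pays £44.6 for a surplus of £0.0.

Ranking the bids: Bidder 6 £44.6; Bidder 2 £30.5; Bidder 3 £26.7; Bidder 4 £25.6; Bidder 5 £19.3; Bidder 1 £7.3.
Bidder 6 is the highest bidder, so Bidder 6 wins.
Under the first-price rule, the price is the highest bid: £44.6.
Surplus = £44.6 − £44.6 = £0.0.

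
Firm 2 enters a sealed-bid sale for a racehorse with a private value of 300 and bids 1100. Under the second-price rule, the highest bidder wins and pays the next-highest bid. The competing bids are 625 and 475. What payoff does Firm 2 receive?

Highest competing bid: 625.
Firm 2's bid 1100 is the highest overall, so Firm 2 wins and pays the second-highest bid, 625.
Payoff = value − price = 300 − 625 = -325.
Overbidding won the item at a price above value — truthful bidding would have avoided this loss.

The bidder's payoff: -325.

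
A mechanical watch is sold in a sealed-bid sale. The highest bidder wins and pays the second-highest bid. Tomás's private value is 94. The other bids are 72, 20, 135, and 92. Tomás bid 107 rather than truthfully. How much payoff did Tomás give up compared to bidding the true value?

0

The highest competing bid is 135.
Bidding truthfully at 94: the top bid is 135 (a rival), so Tomás loses. Payoff = 0.
Bidding 107: the top bid is 135 (a rival), so Tomás loses. Payoff = 0.
Regret = truthful payoff − actual payoff = 0 − 0 = 0.
The bid only affects whether you win, not the price — here both bids land on the same side of the top rival bid, so the deviation is payoff-neutral.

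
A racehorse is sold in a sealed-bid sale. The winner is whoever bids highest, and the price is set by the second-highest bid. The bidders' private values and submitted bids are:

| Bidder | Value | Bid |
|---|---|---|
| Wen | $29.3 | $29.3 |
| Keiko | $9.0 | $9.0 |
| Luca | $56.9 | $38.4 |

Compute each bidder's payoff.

Wen $0.0, Keiko $0.0, Luca $27.6.

Ordered from highest: Luca $38.4, then Wen $29.3, then Keiko $9.0.
Luca has the top bid and wins; the price is the second-highest bid, $29.3.
Luca's payoff = $56.9 − $29.3 = $27.6. All other bidders lose, so their payoff is 0.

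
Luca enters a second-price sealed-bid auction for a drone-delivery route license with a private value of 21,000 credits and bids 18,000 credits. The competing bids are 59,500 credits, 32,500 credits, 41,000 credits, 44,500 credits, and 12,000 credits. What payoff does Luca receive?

Highest competing bid: 59,500 credits.
Luca's bid 18,000 credits is not the highest, so Luca loses, pays nothing, and earns zero payoff.

Luca's payoff: 0 credits.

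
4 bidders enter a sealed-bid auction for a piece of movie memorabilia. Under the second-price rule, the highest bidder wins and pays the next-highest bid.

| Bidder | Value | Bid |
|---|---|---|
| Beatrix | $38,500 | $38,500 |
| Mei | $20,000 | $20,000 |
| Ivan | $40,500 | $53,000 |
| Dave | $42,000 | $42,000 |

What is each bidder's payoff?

Payoffs: Beatrix $0, Mei $0, Ivan -$1,500, Dave $0.

Ordered from highest: Ivan $53,000, then Dave $42,000, then Beatrix $38,500, then Mei $20,000.
Ivan has the top bid and wins; the price is the second-highest bid, $42,000.
Ivan's payoff = $40,500 − $42,000 = -$1,500. All other bidders lose, so their payoff is 0.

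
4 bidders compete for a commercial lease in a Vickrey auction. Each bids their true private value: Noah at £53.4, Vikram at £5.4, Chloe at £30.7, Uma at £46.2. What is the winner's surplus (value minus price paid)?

Surplus = £7.2.

Ranking the bids: Noah £53.4, then Uma £46.2, then Chloe £30.7, then Vikram £5.4.
Noah wins with the top bid and pays the second-highest, £46.2.
Surplus = £53.4 − £46.2 = £7.2.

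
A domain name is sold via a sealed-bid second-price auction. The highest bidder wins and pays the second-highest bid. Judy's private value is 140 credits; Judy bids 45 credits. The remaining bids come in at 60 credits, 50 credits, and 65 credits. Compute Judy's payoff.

Highest competing bid: 65 credits.
Judy's bid 45 credits is not the highest, so Judy loses, pays nothing, and earns zero payoff.

0 credits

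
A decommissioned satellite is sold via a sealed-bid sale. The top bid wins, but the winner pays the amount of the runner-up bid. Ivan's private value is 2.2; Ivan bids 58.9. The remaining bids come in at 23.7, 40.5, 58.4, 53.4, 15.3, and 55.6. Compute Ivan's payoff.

-56.2

Highest competing bid: 58.4.
Ivan's bid 58.9 is the highest overall, so Ivan wins and pays the second-highest bid, 58.4.
Payoff = value − price = 2.2 − 58.4 = -56.2.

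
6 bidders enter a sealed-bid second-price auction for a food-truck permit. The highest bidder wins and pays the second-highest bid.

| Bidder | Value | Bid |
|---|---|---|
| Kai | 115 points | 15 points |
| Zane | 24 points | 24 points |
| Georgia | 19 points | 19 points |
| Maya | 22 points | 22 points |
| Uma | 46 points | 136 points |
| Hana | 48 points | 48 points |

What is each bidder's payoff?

Kai 0 points, Zane 0 points, Georgia 0 points, Maya 0 points, Uma -2 points, Hana 0 points.

Ranking the bids: Uma 136 points; Hana 48 points; Zane 24 points; Maya 22 points; Georgia 19 points; Kai 15 points.
Uma has the top bid and wins; the price is the second-highest bid, 48 points.
Uma's payoff = 46 points − 48 points = -2 points. All other bidders lose, so their payoff is 0.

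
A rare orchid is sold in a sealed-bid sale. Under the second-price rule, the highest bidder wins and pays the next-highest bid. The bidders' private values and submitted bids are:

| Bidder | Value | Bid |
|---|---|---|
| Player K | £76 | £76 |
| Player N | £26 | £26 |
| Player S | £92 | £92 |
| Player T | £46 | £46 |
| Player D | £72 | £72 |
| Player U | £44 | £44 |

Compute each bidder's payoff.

Ordered from highest: Player S £92; Player K £76; Player D £72; Player T £46; Player U £44; Player N £26.
Player S has the top bid and wins; the price is the second-highest bid, £76.
Player S's payoff = £92 − £76 = £16. All other bidders lose, so their payoff is 0.

Payoffs: Player K £0, Player N £0, Player S £16, Player T £0, Player D £0, Player U £0.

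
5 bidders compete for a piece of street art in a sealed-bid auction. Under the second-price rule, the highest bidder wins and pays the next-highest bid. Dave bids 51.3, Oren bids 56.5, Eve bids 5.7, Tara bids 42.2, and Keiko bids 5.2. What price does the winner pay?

The winner pays 51.3.

Sorted high to low: Oren 56.5 > Dave 51.3 > Tara 42.2 > Eve 5.7 > Keiko 5.2.
Oren has the highest bid, so Oren wins.
The second-highest bid is 51.3, so that is what Oren pays.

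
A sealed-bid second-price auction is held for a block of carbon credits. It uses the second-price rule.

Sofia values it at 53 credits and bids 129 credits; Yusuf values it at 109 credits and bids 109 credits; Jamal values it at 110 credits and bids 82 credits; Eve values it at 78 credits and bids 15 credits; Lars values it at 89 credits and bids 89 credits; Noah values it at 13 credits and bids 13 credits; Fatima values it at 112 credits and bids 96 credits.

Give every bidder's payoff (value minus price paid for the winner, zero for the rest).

Payoffs: Sofia -56 credits, Yusuf 0 credits, Jamal 0 credits, Eve 0 credits, Lars 0 credits, Noah 0 credits, Fatima 0 credits.

Sorted high to low: Sofia 129 credits, then Yusuf 109 credits, then Fatima 96 credits, then Lars 89 credits, then Jamal 82 credits, then Eve 15 credits, then Noah 13 credits.
Sofia has the top bid and wins; the price is the second-highest bid, 109 credits.
Sofia's payoff = 53 credits − 109 credits = -56 credits. All other bidders lose, so their payoff is 0.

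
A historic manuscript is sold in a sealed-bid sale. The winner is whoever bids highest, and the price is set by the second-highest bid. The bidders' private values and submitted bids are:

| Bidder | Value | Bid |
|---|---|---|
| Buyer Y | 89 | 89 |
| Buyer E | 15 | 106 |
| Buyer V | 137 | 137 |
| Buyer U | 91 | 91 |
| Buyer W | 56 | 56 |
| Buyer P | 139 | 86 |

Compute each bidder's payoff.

Payoffs: Buyer Y 0, Buyer E 0, Buyer V 31, Buyer U 0, Buyer W 0, Buyer P 0.

Bids in descending order: Buyer V 137 > Buyer E 106 > Buyer U 91 > Buyer Y 89 > Buyer P 86 > Buyer W 56.
Buyer V has the top bid and wins; the price is the second-highest bid, 106.
Buyer V's payoff = 137 − 106 = 31. All other bidders lose, so their payoff is 0.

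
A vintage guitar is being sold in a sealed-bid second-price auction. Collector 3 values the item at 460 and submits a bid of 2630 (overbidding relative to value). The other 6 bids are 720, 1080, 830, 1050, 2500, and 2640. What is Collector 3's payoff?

0

Highest competing bid: 2640.
Collector 3's bid 2630 is not the highest, so Collector 3 loses, pays nothing, and earns zero payoff.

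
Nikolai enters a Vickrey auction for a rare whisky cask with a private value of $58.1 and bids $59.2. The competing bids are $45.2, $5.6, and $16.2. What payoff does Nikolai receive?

Payoff = $12.9.

Highest competing bid: $45.2.
Nikolai's bid $59.2 is the highest overall, so Nikolai wins and pays the second-highest bid, $45.2.
Payoff = value − price = $58.1 − $45.2 = $12.9.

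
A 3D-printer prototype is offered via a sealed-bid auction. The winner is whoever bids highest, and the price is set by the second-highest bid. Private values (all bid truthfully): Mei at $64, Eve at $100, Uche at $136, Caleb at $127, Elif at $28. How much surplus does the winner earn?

Ordered from highest: Uche $136 > Caleb $127 > Eve $100 > Mei $64 > Elif $28.
Uche wins with the top bid and pays the second-highest, $127.
Surplus = $136 − $127 = $9.

Winner's surplus: $9.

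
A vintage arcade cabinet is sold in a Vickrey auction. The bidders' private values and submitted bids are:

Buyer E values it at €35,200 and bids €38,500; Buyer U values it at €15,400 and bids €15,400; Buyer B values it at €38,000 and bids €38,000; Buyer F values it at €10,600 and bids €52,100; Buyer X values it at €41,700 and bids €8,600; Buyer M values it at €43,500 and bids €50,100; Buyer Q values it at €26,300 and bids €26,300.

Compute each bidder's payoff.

Ranking the bids: Buyer F €52,100 > Buyer M €50,100 > Buyer E €38,500 > Buyer B €38,000 > Buyer Q €26,300 > Buyer U €15,400 > Buyer X €8,600.
Buyer F has the top bid and wins; the price is the second-highest bid, €50,100.
Buyer F's payoff = €10,600 − €50,100 = -€39,500. All other bidders lose, so their payoff is 0.

Payoffs: Buyer E €0, Buyer U €0, Buyer B €0, Buyer F -€39,500, Buyer X €0, Buyer M €0, Buyer Q €0.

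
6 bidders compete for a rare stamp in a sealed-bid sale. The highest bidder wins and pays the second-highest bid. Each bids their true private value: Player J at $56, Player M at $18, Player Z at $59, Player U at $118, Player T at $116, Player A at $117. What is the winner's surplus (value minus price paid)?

Ordered from highest: Player U $118 > Player A $117 > Player T $116 > Player Z $59 > Player J $56 > Player M $18.
Player U wins with the top bid and pays the second-highest, $117.
Surplus = $118 − $117 = $1.

$1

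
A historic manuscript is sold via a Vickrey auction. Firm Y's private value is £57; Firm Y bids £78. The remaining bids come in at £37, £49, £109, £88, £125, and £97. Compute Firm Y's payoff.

Payoff = £0.

Highest competing bid: £125.
Firm Y's bid £78 is not the highest, so Firm Y loses, pays nothing, and earns zero payoff.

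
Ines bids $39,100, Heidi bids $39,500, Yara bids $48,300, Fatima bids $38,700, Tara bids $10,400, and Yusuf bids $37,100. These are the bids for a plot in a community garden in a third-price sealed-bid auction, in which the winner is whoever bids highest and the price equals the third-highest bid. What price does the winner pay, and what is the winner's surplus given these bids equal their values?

The winner pays $39,100 for a surplus of $9,200.

Ordered from highest: Yara $48,300; Heidi $39,500; Ines $39,100; Fatima $38,700; Yusuf $37,100; Tara $10,400.
Yara is the highest bidder, so Yara wins.
Under the third-price rule, the price is the third-highest bid: $39,100.
Surplus = $48,300 − $39,100 = $9,200.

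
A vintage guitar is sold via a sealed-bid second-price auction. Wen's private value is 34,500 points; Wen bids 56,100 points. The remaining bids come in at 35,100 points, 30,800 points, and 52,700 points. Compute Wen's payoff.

Highest competing bid: 52,700 points.
Wen's bid 56,100 points is the highest overall, so Wen wins and pays the second-highest bid, 52,700 points.
Payoff = value − price = 34,500 points − 52,700 points = -18,200 points.
Overbidding won the item at a price above value — truthful bidding would have avoided this loss.

Wen's payoff: -18,200 points.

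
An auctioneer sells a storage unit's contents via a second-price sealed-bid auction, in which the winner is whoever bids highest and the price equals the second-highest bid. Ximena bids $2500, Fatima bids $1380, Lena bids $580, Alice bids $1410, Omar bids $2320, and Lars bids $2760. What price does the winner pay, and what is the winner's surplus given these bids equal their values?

Ranking the bids: Lars $2760, then Ximena $2500, then Omar $2320, then Alice $1410, then Fatima $1380, then Lena $580.
Lars is the highest bidder, so Lars wins.
Under the second-price rule, the price is the second-highest bid: $2500.
Surplus = $2760 − $2500 = $260.

The winner pays $2500 for a surplus of $260.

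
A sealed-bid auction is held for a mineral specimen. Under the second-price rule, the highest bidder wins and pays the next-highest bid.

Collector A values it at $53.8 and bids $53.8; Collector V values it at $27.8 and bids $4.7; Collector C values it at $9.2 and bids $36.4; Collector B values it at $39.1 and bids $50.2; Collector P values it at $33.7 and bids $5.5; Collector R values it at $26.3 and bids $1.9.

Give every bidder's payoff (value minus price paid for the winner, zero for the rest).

Payoffs: Collector A $3.6, Collector V $0.0, Collector C $0.0, Collector B $0.0, Collector P $0.0, Collector R $0.0.

Ranking the bids: Collector A $53.8; Collector B $50.2; Collector C $36.4; Collector P $5.5; Collector V $4.7; Collector R $1.9.
Collector A has the top bid and wins; the price is the second-highest bid, $50.2.
Collector A's payoff = $53.8 − $50.2 = $3.6. All other bidders lose, so their payoff is 0.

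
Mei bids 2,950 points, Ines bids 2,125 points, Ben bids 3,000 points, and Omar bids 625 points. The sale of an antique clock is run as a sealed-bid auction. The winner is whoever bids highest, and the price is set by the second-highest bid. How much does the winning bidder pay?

Ordered from highest: Ben 3,000 points; Mei 2,950 points; Ines 2,125 points; Omar 625 points.
Ben has the highest bid, so Ben wins.
The second-highest bid is 2,950 points, so that is what Ben pays.

The winner pays 2,950 points.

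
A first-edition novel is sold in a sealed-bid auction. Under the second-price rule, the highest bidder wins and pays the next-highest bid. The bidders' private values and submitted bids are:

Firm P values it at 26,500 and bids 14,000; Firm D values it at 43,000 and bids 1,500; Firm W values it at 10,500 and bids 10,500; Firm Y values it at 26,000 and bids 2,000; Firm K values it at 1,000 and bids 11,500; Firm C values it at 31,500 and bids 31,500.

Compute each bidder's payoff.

Sorted high to low: Firm C 31,500, then Firm P 14,000, then Firm K 11,500, then Firm W 10,500, then Firm Y 2,000, then Firm D 1,500.
Firm C has the top bid and wins; the price is the second-highest bid, 14,000.
Firm C's payoff = 31,500 − 14,000 = 17,500. All other bidders lose, so their payoff is 0.

Firm P 0, Firm D 0, Firm W 0, Firm Y 0, Firm K 0, Firm C 17,500.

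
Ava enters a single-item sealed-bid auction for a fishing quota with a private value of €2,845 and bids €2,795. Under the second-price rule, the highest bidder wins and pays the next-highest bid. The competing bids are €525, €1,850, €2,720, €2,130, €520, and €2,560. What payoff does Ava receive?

Highest competing bid: €2,720.
Ava's bid €2,795 is the highest overall, so Ava wins and pays the second-highest bid, €2,720.
Payoff = value − price = €2,845 − €2,720 = €125.

Ava's payoff: €125.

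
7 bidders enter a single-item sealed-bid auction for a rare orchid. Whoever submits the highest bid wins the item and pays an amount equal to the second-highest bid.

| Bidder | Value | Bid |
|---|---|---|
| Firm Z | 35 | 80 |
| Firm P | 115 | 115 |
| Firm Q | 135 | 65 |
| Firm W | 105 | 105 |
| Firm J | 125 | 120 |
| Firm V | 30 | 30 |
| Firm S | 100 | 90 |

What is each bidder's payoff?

Payoffs: Firm Z 0, Firm P 0, Firm Q 0, Firm W 0, Firm J 10, Firm V 0, Firm S 0.

Ranking the bids: Firm J 120; Firm P 115; Firm W 105; Firm S 90; Firm Z 80; Firm Q 65; Firm V 30.
Firm J has the top bid and wins; the price is the second-highest bid, 115.
Firm J's payoff = 125 − 115 = 10. All other bidders lose, so their payoff is 0.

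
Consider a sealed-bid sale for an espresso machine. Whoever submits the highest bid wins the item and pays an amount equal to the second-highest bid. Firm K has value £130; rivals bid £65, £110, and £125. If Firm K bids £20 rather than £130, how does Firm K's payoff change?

The highest competing bid is £125.
Bidding truthfully at £130: Firm K has the top bid, wins, and pays the second-highest bid £125. Payoff = £130 − £125 = £5.
Bidding £20: the top bid is £125 (a rival), so Firm K loses. Payoff = £0.
Change = £0 − £5 = -£5.

Change in payoff: -£5.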